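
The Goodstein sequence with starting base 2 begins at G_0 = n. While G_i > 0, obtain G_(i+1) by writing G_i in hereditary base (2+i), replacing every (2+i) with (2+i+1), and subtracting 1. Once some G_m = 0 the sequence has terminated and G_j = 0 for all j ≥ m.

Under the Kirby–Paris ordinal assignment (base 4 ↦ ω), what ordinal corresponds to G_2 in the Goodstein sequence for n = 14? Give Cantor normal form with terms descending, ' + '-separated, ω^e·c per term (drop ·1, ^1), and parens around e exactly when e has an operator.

ω^(ω + 1) + ω^ω + 1

14 —HB2→ 2^(2 + 1) + 2^2 + 2 —bump→ 3^(3 + 1) + 3^3 + 3 = 111 —(−1)→ 110
110 —HB3→ 3^(3 + 1) + 3^3 + 2 —bump→ 4^(4 + 1) + 4^4 + 2 = 1282 —(−1)→ 1281
1281 —HB4→ 4^(4 + 1) + 4^4 + 1 —bump→ 5^(5 + 1) + 5^5 + 1 = 18751 —(−1)→ 18750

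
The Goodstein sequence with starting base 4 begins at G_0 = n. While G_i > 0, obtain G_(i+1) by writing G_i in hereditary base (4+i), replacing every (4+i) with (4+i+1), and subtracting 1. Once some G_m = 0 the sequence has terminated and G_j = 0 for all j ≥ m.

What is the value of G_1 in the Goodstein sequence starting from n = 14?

16

[0] 14 ≡ 3·4 + 2 (base 4). Lift 5: 17. −1: 16.
[1] 16 ≡ 3·5 + 1 (base 5). Lift 6: 19. −1: 18.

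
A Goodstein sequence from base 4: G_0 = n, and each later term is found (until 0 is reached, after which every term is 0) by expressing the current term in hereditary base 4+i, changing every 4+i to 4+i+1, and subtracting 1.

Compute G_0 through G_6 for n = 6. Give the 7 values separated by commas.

G_0=6  [base 4] 4 + 2  →[4↦5]→  5 + 2 = 7  −1 ⇒ G_1=6
G_1=6  [base 5] 5 + 1  →[5↦6]→  6 + 1 = 7  −1 ⇒ G_2=6
G_2=6  [base 6] 6  →[6↦7]→  7 = 7  −1 ⇒ G_3=6
G_3=6  [base 7] 6  →[7↦8]→  6 = 6  −1 ⇒ G_4=5
G_4=5  [base 8] 5  →[8↦9]→  5 = 5  −1 ⇒ G_5=4
G_5=4  [base 9] 4  →[9↦10]→  4 = 4  −1 ⇒ G_6=3

6, 6, 6, 6, 5, 4, 3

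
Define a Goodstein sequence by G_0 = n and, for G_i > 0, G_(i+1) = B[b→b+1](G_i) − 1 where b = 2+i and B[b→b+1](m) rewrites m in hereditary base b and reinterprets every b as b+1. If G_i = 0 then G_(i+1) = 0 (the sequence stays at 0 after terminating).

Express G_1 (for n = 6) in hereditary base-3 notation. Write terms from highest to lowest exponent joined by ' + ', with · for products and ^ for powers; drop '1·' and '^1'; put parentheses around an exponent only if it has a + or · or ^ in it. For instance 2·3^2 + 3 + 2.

3^3 + 2

step 0: 6 = 2^2 + 2; sub 3 for 2: 3^3 + 3; = 30; G_1 = 30−1 = 29
step 1: 29 = 3^3 + 2; sub 4 for 3: 4^4 + 2; = 258; G_2 = 258−1 = 257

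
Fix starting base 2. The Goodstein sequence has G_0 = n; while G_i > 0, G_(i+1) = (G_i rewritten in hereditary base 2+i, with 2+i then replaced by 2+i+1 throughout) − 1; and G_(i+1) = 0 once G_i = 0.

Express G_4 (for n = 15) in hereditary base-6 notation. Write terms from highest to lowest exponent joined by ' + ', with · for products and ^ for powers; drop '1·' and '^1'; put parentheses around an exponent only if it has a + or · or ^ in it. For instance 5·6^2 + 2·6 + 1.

G_0 = 15. HB_2(15) = 2^(2 + 1) + 2^2 + 2 + 1. Bump = 112. G_1 = 111.
G_1 = 111. HB_3(111) = 3^(3 + 1) + 3^3 + 3. Bump = 1284. G_2 = 1283.
G_2 = 1283. HB_4(1283) = 4^(4 + 1) + 4^4 + 3. Bump = 18753. G_3 = 18752.
G_3 = 18752. HB_5(18752) = 5^(5 + 1) + 5^5 + 2. Bump = 326594. G_4 = 326593.
G_4 = 326593. HB_6(326593) = 6^(6 + 1) + 6^6 + 1. Bump = 6588345. G_5 = 6588344.

6^(6 + 1) + 6^6 + 1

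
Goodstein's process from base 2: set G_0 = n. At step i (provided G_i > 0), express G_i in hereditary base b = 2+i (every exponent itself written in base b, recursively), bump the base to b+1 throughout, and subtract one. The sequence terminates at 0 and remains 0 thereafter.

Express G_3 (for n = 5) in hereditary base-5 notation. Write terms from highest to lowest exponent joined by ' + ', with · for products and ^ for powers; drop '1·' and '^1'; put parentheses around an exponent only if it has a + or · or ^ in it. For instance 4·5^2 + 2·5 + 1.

5 —HB2→ 2^2 + 1 —bump→ 3^3 + 1 = 28 —(−1)→ 27
27 —HB3→ 3^3 —bump→ 4^4 = 256 —(−1)→ 255
255 —HB4→ 3·4^3 + 3·4^2 + 3·4 + 3 —bump→ 3·5^3 + 3·5^2 + 3·5 + 3 = 468 —(−1)→ 467

3·5^3 + 3·5^2 + 3·5 + 2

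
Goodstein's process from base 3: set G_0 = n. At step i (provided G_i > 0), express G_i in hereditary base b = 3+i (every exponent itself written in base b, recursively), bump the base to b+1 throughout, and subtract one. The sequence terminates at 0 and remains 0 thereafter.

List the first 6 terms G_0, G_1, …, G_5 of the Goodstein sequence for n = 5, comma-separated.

5, 5, 5, 5, 4, 3

base 3: 5 = 3 + 2; at 4: 4 + 2 = 6; next = 5
base 4: 5 = 4 + 1; at 5: 5 + 1 = 6; next = 5
base 5: 5 = 5; at 6: 6 = 6; next = 5
base 6: 5 = 5; at 7: 5 = 5; next = 4
base 7: 4 = 4; at 8: 4 = 4; next = 3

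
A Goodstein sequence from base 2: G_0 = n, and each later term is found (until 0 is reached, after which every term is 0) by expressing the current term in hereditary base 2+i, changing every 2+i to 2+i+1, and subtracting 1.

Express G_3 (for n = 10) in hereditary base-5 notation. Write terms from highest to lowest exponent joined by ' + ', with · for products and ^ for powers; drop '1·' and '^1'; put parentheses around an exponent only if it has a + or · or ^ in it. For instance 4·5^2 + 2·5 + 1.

G_0=10  [base 2] 2^(2 + 1) + 2  →[2↦3]→  3^(3 + 1) + 3 = 84  −1 ⇒ G_1=83
G_1=83  [base 3] 3^(3 + 1) + 2  →[3↦4]→  4^(4 + 1) + 2 = 1026  −1 ⇒ G_2=1025
G_2=1025  [base 4] 4^(4 + 1) + 1  →[4↦5]→  5^(5 + 1) + 1 = 15626  −1 ⇒ G_3=15625
G_3=15625  [base 5] 5^(5 + 1)  →[5↦6]→  6^(6 + 1) = 279936  −1 ⇒ G_4=279935

5^(5 + 1)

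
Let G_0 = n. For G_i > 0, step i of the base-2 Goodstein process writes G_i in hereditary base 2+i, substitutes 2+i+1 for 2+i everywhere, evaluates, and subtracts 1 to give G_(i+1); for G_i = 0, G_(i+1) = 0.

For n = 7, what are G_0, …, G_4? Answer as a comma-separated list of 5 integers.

i=0: 7 = 2^2 + 2 + 1 (b=2); 2→3: 3^3 + 3 + 1 = 31; 31−1 = 30
i=1: 30 = 3^3 + 3 (b=3); 3→4: 4^4 + 4 = 260; 260−1 = 259
i=2: 259 = 4^4 + 3 (b=4); 4→5: 5^5 + 3 = 3128; 3128−1 = 3127
i=3: 3127 = 5^5 + 2 (b=5); 5→6: 6^6 + 2 = 46658; 46658−1 = 46657

7, 30, 259, 3127, 46657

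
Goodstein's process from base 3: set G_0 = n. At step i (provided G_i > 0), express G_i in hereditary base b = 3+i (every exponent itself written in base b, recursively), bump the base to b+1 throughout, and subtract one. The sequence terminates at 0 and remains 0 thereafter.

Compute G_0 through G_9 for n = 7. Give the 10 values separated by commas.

7, 8, 9, 9, 9, 9, 9, 9, 8, 7

(0) 7|_3 = 2·3 + 1 ↦ 2·4 + 1|_4 = 9 ⇒ 8
(1) 8|_4 = 2·4 ↦ 2·5|_5 = 10 ⇒ 9
(2) 9|_5 = 5 + 4 ↦ 6 + 4|_6 = 10 ⇒ 9
(3) 9|_6 = 6 + 3 ↦ 7 + 3|_7 = 10 ⇒ 9
(4) 9|_7 = 7 + 2 ↦ 8 + 2|_8 = 10 ⇒ 9
(5) 9|_8 = 8 + 1 ↦ 9 + 1|_9 = 10 ⇒ 9
(6) 9|_9 = 9 ↦ 10|_10 = 10 ⇒ 9
(7) 9|_10 = 9 ↦ 9|_11 = 9 ⇒ 8
(8) 8|_11 = 8 ↦ 8|_12 = 8 ⇒ 7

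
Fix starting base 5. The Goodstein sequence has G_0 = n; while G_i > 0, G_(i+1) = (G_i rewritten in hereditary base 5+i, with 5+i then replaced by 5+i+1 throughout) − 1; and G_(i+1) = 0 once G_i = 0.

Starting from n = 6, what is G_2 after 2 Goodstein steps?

6

[0] 6 ≡ 5 + 1 (base 5). Lift 6: 7. −1: 6.
[1] 6 ≡ 6 (base 6). Lift 7: 7. −1: 6.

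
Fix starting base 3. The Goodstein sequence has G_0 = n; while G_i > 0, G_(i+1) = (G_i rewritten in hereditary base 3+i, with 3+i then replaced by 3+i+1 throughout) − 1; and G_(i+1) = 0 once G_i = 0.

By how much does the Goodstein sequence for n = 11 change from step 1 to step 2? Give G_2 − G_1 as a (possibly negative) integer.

G_0=11  [base 3] 3^2 + 2  →[3↦4]→  4^2 + 2 = 18  −1 ⇒ G_1=17
G_1=17  [base 4] 4^2 + 1  →[4↦5]→  5^2 + 1 = 26  −1 ⇒ G_2=25

8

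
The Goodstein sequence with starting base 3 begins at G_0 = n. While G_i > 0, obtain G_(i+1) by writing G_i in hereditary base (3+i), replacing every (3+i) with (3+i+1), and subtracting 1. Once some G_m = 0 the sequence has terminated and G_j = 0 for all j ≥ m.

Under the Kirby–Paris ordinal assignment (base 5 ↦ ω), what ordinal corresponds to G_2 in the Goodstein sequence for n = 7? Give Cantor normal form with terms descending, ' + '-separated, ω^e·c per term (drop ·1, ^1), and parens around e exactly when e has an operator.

ω + 4

[0] 7 ≡ 2·3 + 1 (base 3). Lift 4: 9. −1: 8.
[1] 8 ≡ 2·4 (base 4). Lift 5: 10. −1: 9.
[2] 9 ≡ 5 + 4 (base 5). Lift 6: 10. −1: 9.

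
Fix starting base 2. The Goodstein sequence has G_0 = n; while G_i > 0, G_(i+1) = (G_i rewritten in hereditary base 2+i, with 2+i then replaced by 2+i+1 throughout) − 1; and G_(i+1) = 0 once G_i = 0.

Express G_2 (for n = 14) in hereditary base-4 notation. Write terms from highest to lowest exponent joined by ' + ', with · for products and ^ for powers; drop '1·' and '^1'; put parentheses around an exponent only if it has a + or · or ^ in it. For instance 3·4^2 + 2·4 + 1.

base 2: 14 = 2^(2 + 1) + 2^2 + 2; at 3: 3^(3 + 1) + 3^3 + 3 = 111; next = 110
base 3: 110 = 3^(3 + 1) + 3^3 + 2; at 4: 4^(4 + 1) + 4^4 + 2 = 1282; next = 1281
base 4: 1281 = 4^(4 + 1) + 4^4 + 1; at 5: 5^(5 + 1) + 5^5 + 1 = 18751; next = 18750

4^(4 + 1) + 4^4 + 1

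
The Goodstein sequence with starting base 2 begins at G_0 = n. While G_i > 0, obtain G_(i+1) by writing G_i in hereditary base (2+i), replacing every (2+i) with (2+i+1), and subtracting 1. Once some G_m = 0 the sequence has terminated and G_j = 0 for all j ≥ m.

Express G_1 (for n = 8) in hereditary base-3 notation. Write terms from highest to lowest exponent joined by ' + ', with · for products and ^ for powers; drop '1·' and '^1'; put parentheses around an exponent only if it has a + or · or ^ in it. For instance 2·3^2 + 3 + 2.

base 2: 8 = 2^(2 + 1); at 3: 3^(3 + 1) = 81; next = 80
base 3: 80 = 2·3^3 + 2·3^2 + 2·3 + 2; at 4: 2·4^4 + 2·4^2 + 2·4 + 2 = 554; next = 553

2·3^3 + 2·3^2 + 2·3 + 2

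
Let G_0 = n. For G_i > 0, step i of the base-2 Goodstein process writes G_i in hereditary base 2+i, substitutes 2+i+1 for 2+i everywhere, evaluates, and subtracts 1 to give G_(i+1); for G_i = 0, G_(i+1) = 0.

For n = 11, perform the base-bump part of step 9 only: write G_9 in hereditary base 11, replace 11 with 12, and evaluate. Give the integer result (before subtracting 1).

11 —HB2→ 2^(2 + 1) + 2 + 1 —bump→ 3^(3 + 1) + 3 + 1 = 85 —(−1)→ 84
84 —HB3→ 3^(3 + 1) + 3 —bump→ 4^(4 + 1) + 4 = 1028 —(−1)→ 1027
1027 —HB4→ 4^(4 + 1) + 3 —bump→ 5^(5 + 1) + 3 = 15628 —(−1)→ 15627
15627 —HB5→ 5^(5 + 1) + 2 —bump→ 6^(6 + 1) + 2 = 279938 —(−1)→ 279937
279937 —HB6→ 6^(6 + 1) + 1 —bump→ 7^(7 + 1) + 1 = 5764802 —(−1)→ 5764801
5764801 —HB7→ 7^(7 + 1) —bump→ 8^(8 + 1) = 134217728 —(−1)→ 134217727
134217727 —HB8→ 7·8^8 + 7·8^7 + 7·8^6 + 7·8^5 + 7·8^4 + 7·8^3 + 7·8^2 + 7·8 + 7 —bump→ 7·9^9 + 7·9^7 + 7·9^6 + 7·9^5 + 7·9^4 + 7·9^3 + 7·9^2 + 7·9 + 7 = 2749609303 —(−1)→ 2749609302
2749609302 —HB9→ 7·9^9 + 7·9^7 + 7·9^6 + 7·9^5 + 7·9^4 + 7·9^3 + 7·9^2 + 7·9 + 6 —bump→ 7·10^10 + 7·10^7 + 7·10^6 + 7·10^5 + 7·10^4 + 7·10^3 + 7·10^2 + 7·10 + 6 = 70077777776 —(−1)→ 70077777775
70077777775 —HB10→ 7·10^10 + 7·10^7 + 7·10^6 + 7·10^5 + 7·10^4 + 7·10^3 + 7·10^2 + 7·10 + 5 —bump→ 7·11^11 + 7·11^7 + 7·11^6 + 7·11^5 + 7·11^4 + 7·11^3 + 7·11^2 + 7·11 + 5 = 1997331745491 —(−1)→ 1997331745490

62412976762504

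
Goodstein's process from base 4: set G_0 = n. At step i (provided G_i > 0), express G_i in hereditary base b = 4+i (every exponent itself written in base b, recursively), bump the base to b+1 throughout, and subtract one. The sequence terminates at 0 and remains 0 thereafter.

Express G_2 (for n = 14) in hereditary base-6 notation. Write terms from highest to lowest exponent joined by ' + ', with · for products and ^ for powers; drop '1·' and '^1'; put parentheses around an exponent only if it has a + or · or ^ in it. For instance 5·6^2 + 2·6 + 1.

base 4: 14 = 3·4 + 2; at 5: 3·5 + 2 = 17; next = 16
base 5: 16 = 3·5 + 1; at 6: 3·6 + 1 = 19; next = 18
base 6: 18 = 3·6; at 7: 3·7 = 21; next = 20

3·6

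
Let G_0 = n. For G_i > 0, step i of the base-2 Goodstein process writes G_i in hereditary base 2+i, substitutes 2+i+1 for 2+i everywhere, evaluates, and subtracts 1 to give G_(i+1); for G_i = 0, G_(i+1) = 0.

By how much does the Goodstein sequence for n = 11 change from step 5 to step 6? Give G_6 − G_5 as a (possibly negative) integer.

G_0 = 11. HB_2(11) = 2^(2 + 1) + 2 + 1. Bump = 85. G_1 = 84.
G_1 = 84. HB_3(84) = 3^(3 + 1) + 3. Bump = 1028. G_2 = 1027.
G_2 = 1027. HB_4(1027) = 4^(4 + 1) + 3. Bump = 15628. G_3 = 15627.
G_3 = 15627. HB_5(15627) = 5^(5 + 1) + 2. Bump = 279938. G_4 = 279937.
G_4 = 279937. HB_6(279937) = 6^(6 + 1) + 1. Bump = 5764802. G_5 = 5764801.
G_5 = 5764801. HB_7(5764801) = 7^(7 + 1). Bump = 134217728. G_6 = 134217727.

128452926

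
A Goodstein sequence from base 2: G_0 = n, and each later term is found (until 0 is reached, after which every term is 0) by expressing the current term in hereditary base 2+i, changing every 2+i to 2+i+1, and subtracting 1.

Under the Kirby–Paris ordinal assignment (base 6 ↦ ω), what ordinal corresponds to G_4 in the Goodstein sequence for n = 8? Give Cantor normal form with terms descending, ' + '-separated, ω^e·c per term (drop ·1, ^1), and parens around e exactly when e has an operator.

G_0=8  [base 2] 2^(2 + 1)  →[2↦3]→  3^(3 + 1) = 81  −1 ⇒ G_1=80
G_1=80  [base 3] 2·3^3 + 2·3^2 + 2·3 + 2  →[3↦4]→  2·4^4 + 2·4^2 + 2·4 + 2 = 554  −1 ⇒ G_2=553
G_2=553  [base 4] 2·4^4 + 2·4^2 + 2·4 + 1  →[4↦5]→  2·5^5 + 2·5^2 + 2·5 + 1 = 6311  −1 ⇒ G_3=6310
G_3=6310  [base 5] 2·5^5 + 2·5^2 + 2·5  →[5↦6]→  2·6^6 + 2·6^2 + 2·6 = 93396  −1 ⇒ G_4=93395

ω^ω·2 + ω^2·2 + ω + 5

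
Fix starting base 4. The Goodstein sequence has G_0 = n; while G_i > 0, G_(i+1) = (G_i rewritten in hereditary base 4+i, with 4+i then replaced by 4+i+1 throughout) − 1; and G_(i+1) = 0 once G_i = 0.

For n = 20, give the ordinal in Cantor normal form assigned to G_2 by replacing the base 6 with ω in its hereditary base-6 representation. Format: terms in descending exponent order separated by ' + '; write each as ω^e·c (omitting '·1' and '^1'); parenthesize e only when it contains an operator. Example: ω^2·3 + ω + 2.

G_0=20  [base 4] 4^2 + 4  →[4↦5]→  5^2 + 5 = 30  −1 ⇒ G_1=29
G_1=29  [base 5] 5^2 + 4  →[5↦6]→  6^2 + 4 = 40  −1 ⇒ G_2=39
G_2=39  [base 6] 6^2 + 3  →[6↦7]→  7^2 + 3 = 52  −1 ⇒ G_3=51

ω^2 + 3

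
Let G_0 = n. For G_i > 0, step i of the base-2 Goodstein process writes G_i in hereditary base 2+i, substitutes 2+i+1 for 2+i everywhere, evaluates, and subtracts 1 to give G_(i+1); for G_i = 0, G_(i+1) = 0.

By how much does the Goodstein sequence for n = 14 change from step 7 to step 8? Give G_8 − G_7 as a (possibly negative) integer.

96513439003

G_0 = 14. HB_2(14) = 2^(2 + 1) + 2^2 + 2. Bump = 111. G_1 = 110.
G_1 = 110. HB_3(110) = 3^(3 + 1) + 3^3 + 2. Bump = 1282. G_2 = 1281.
G_2 = 1281. HB_4(1281) = 4^(4 + 1) + 4^4 + 1. Bump = 18751. G_3 = 18750.
G_3 = 18750. HB_5(18750) = 5^(5 + 1) + 5^5. Bump = 326592. G_4 = 326591.
G_4 = 326591. HB_6(326591) = 6^(6 + 1) + 5·6^5 + 5·6^4 + 5·6^3 + 5·6^2 + 5·6 + 5. Bump = 5862841. G_5 = 5862840.
G_5 = 5862840. HB_7(5862840) = 7^(7 + 1) + 5·7^5 + 5·7^4 + 5·7^3 + 5·7^2 + 5·7 + 4. Bump = 134404972. G_6 = 134404971.
G_6 = 134404971. HB_8(134404971) = 8^(8 + 1) + 5·8^5 + 5·8^4 + 5·8^3 + 5·8^2 + 5·8 + 3. Bump = 3487116549. G_7 = 3487116548.
G_7 = 3487116548. HB_9(3487116548) = 9^(9 + 1) + 5·9^5 + 5·9^4 + 5·9^3 + 5·9^2 + 5·9 + 2. Bump = 100000555552. G_8 = 100000555551.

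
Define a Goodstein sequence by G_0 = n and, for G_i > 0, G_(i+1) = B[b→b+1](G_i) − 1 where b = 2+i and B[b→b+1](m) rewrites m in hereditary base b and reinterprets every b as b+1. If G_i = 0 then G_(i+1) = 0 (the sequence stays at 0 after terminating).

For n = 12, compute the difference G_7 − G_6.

3352566707

G_0=12  [base 2] 2^(2 + 1) + 2^2  →[2↦3]→  3^(3 + 1) + 3^3 = 108  −1 ⇒ G_1=107
G_1=107  [base 3] 3^(3 + 1) + 2·3^2 + 2·3 + 2  →[3↦4]→  4^(4 + 1) + 2·4^2 + 2·4 + 2 = 1066  −1 ⇒ G_2=1065
G_2=1065  [base 4] 4^(4 + 1) + 2·4^2 + 2·4 + 1  →[4↦5]→  5^(5 + 1) + 2·5^2 + 2·5 + 1 = 15686  −1 ⇒ G_3=15685
G_3=15685  [base 5] 5^(5 + 1) + 2·5^2 + 2·5  →[5↦6]→  6^(6 + 1) + 2·6^2 + 2·6 = 280020  −1 ⇒ G_4=280019
G_4=280019  [base 6] 6^(6 + 1) + 2·6^2 + 6 + 5  →[6↦7]→  7^(7 + 1) + 2·7^2 + 7 + 5 = 5764911  −1 ⇒ G_5=5764910
G_5=5764910  [base 7] 7^(7 + 1) + 2·7^2 + 7 + 4  →[7↦8]→  8^(8 + 1) + 2·8^2 + 8 + 4 = 134217868  −1 ⇒ G_6=134217867
G_6=134217867  [base 8] 8^(8 + 1) + 2·8^2 + 8 + 3  →[8↦9]→  9^(9 + 1) + 2·9^2 + 9 + 3 = 3486784575  −1 ⇒ G_7=3486784574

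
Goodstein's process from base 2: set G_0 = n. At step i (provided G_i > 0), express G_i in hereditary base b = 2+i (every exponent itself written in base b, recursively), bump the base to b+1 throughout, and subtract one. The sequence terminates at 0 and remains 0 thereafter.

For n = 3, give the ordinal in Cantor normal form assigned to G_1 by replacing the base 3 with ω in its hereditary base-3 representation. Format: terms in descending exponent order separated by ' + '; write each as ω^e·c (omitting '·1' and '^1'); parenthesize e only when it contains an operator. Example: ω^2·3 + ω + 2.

G_0 = 3. HB_2(3) = 2 + 1. Bump = 4. G_1 = 3.
G_1 = 3. HB_3(3) = 3. Bump = 4. G_2 = 3.

ω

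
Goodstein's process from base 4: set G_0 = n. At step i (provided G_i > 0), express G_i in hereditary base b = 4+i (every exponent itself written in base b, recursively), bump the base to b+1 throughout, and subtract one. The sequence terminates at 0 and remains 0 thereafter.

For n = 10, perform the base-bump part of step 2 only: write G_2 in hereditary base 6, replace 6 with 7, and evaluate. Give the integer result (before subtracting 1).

14

base 4: 10 = 2·4 + 2; at 5: 2·5 + 2 = 12; next = 11
base 5: 11 = 2·5 + 1; at 6: 2·6 + 1 = 13; next = 12
base 6: 12 = 2·6; at 7: 2·7 = 14; next = 13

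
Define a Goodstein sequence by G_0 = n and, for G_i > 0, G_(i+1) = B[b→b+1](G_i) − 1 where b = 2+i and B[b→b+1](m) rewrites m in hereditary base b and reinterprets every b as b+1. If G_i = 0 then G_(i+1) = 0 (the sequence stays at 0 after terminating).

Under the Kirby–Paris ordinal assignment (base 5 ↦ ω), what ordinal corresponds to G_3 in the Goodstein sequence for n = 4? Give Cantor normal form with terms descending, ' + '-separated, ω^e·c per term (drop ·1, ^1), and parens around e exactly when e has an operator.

G_0=4  [base 2] 2^2  →[2↦3]→  3^3 = 27  −1 ⇒ G_1=26
G_1=26  [base 3] 2·3^2 + 2·3 + 2  →[3↦4]→  2·4^2 + 2·4 + 2 = 42  −1 ⇒ G_2=41
G_2=41  [base 4] 2·4^2 + 2·4 + 1  →[4↦5]→  2·5^2 + 2·5 + 1 = 61  −1 ⇒ G_3=60

ω^2·2 + ω·2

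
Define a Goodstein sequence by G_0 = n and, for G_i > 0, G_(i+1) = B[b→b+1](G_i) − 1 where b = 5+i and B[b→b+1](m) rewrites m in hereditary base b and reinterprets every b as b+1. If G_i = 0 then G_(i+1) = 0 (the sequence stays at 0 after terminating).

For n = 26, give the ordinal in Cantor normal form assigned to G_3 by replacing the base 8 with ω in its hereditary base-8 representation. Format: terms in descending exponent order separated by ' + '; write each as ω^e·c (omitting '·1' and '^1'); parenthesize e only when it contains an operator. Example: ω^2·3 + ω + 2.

[0] 26 ≡ 5^2 + 1 (base 5). Lift 6: 37. −1: 36.
[1] 36 ≡ 6^2 (base 6). Lift 7: 49. −1: 48.
[2] 48 ≡ 6·7 + 6 (base 7). Lift 8: 54. −1: 53.

ω·6 + 5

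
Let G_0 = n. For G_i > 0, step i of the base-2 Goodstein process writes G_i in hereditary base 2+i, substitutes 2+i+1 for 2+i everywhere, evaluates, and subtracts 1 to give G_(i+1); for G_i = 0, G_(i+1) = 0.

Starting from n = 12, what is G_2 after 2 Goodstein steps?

G_0=12  [base 2] 2^(2 + 1) + 2^2  →[2↦3]→  3^(3 + 1) + 3^3 = 108  −1 ⇒ G_1=107
G_1=107  [base 3] 3^(3 + 1) + 2·3^2 + 2·3 + 2  →[3↦4]→  4^(4 + 1) + 2·4^2 + 2·4 + 2 = 1066  −1 ⇒ G_2=1065
G_2=1065  [base 4] 4^(4 + 1) + 2·4^2 + 2·4 + 1  →[4↦5]→  5^(5 + 1) + 2·5^2 + 2·5 + 1 = 15686  −1 ⇒ G_3=15685

1065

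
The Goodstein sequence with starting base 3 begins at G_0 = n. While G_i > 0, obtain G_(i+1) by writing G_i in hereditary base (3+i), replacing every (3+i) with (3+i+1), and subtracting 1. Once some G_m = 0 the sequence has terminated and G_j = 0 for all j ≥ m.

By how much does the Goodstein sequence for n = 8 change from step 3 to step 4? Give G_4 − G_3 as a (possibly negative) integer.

G_0=8  [base 3] 2·3 + 2  →[3↦4]→  2·4 + 2 = 10  −1 ⇒ G_1=9
G_1=9  [base 4] 2·4 + 1  →[4↦5]→  2·5 + 1 = 11  −1 ⇒ G_2=10
G_2=10  [base 5] 2·5  →[5↦6]→  2·6 = 12  −1 ⇒ G_3=11
G_3=11  [base 6] 6 + 5  →[6↦7]→  7 + 5 = 12  −1 ⇒ G_4=11

0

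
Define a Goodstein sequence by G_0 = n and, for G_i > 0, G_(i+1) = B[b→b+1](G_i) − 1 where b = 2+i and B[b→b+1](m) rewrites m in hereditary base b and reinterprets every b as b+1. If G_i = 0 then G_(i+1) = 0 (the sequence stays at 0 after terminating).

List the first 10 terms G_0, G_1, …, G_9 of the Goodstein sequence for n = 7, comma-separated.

step 0: 7 = 2^2 + 2 + 1; sub 3 for 2: 3^3 + 3 + 1; = 31; G_1 = 31−1 = 30
step 1: 30 = 3^3 + 3; sub 4 for 3: 4^4 + 4; = 260; G_2 = 260−1 = 259
step 2: 259 = 4^4 + 3; sub 5 for 4: 5^5 + 3; = 3128; G_3 = 3128−1 = 3127
step 3: 3127 = 5^5 + 2; sub 6 for 5: 6^6 + 2; = 46658; G_4 = 46658−1 = 46657
step 4: 46657 = 6^6 + 1; sub 7 for 6: 7^7 + 1; = 823544; G_5 = 823544−1 = 823543
step 5: 823543 = 7^7; sub 8 for 7: 8^8; = 16777216; G_6 = 16777216−1 = 16777215
step 6: 16777215 = 7·8^7 + 7·8^6 + 7·8^5 + 7·8^4 + 7·8^3 + 7·8^2 + 7·8 + 7; sub 9 for 8: 7·9^7 + 7·9^6 + 7·9^5 + 7·9^4 + 7·9^3 + 7·9^2 + 7·9 + 7; = 37665880; G_7 = 37665880−1 = 37665879
step 7: 37665879 = 7·9^7 + 7·9^6 + 7·9^5 + 7·9^4 + 7·9^3 + 7·9^2 + 7·9 + 6; sub 10 for 9: 7·10^7 + 7·10^6 + 7·10^5 + 7·10^4 + 7·10^3 + 7·10^2 + 7·10 + 6; = 77777776; G_8 = 77777776−1 = 77777775
step 8: 77777775 = 7·10^7 + 7·10^6 + 7·10^5 + 7·10^4 + 7·10^3 + 7·10^2 + 7·10 + 5; sub 11 for 10: 7·11^7 + 7·11^6 + 7·11^5 + 7·11^4 + 7·11^3 + 7·11^2 + 7·11 + 5; = 150051214; G_9 = 150051214−1 = 150051213

7, 30, 259, 3127, 46657, 823543, 16777215, 37665879, 77777775, 150051213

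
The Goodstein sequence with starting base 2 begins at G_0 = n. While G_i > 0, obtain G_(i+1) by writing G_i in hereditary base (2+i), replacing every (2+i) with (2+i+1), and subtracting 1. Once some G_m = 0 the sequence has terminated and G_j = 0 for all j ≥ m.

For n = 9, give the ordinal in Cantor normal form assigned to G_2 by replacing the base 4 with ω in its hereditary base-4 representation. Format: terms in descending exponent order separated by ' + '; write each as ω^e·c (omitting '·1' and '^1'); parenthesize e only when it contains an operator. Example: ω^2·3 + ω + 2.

step 0: 9 = 2^(2 + 1) + 1; sub 3 for 2: 3^(3 + 1) + 1; = 82; G_1 = 82−1 = 81
step 1: 81 = 3^(3 + 1); sub 4 for 3: 4^(4 + 1); = 1024; G_2 = 1024−1 = 1023
step 2: 1023 = 3·4^4 + 3·4^3 + 3·4^2 + 3·4 + 3; sub 5 for 4: 3·5^5 + 3·5^3 + 3·5^2 + 3·5 + 3; = 9843; G_3 = 9843−1 = 9842

ω^ω·3 + ω^3·3 + ω^2·3 + ω·3 + 3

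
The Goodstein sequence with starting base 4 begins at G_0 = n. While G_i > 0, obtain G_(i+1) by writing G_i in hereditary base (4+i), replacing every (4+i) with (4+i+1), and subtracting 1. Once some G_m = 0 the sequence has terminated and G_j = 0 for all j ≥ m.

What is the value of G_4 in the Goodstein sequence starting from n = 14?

21

14 —HB4→ 3·4 + 2 —bump→ 3·5 + 2 = 17 —(−1)→ 16
16 —HB5→ 3·5 + 1 —bump→ 3·6 + 1 = 19 —(−1)→ 18
18 —HB6→ 3·6 —bump→ 3·7 = 21 —(−1)→ 20
20 —HB7→ 2·7 + 6 —bump→ 2·8 + 6 = 22 —(−1)→ 21
21 —HB8→ 2·8 + 5 —bump→ 2·9 + 5 = 23 —(−1)→ 22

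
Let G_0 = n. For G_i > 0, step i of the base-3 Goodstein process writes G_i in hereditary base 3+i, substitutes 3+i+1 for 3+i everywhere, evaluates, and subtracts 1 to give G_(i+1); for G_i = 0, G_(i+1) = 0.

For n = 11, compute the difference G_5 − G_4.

i=0: 11 = 3^2 + 2 (b=3); 3→4: 4^2 + 2 = 18; 18−1 = 17
i=1: 17 = 4^2 + 1 (b=4); 4→5: 5^2 + 1 = 26; 26−1 = 25
i=2: 25 = 5^2 (b=5); 5→6: 6^2 = 36; 36−1 = 35
i=3: 35 = 5·6 + 5 (b=6); 6→7: 5·7 + 5 = 40; 40−1 = 39
i=4: 39 = 5·7 + 4 (b=7); 7→8: 5·8 + 4 = 44; 44−1 = 43

4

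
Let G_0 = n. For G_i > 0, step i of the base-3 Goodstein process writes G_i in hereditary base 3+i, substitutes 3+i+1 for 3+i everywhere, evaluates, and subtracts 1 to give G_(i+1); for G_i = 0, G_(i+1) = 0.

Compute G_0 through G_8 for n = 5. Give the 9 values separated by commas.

5, 5, 5, 5, 4, 3, 2, 1, 0

i=0: 5 = 3 + 2 (b=3); 3→4: 4 + 2 = 6; 6−1 = 5
i=1: 5 = 4 + 1 (b=4); 4→5: 5 + 1 = 6; 6−1 = 5
i=2: 5 = 5 (b=5); 5→6: 6 = 6; 6−1 = 5
i=3: 5 = 5 (b=6); 6→7: 5 = 5; 5−1 = 4
i=4: 4 = 4 (b=7); 7→8: 4 = 4; 4−1 = 3
i=5: 3 = 3 (b=8); 8→9: 3 = 3; 3−1 = 2
i=6: 2 = 2 (b=9); 9→10: 2 = 2; 2−1 = 1
i=7: 1 = 1 (b=10); 10→11: 1 = 1; 1−1 = 0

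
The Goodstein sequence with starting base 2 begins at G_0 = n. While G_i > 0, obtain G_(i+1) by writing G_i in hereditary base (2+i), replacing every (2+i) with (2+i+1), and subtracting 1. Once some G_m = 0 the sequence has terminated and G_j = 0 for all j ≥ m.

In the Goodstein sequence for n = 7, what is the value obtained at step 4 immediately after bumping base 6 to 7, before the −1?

i=0: 7 = 2^2 + 2 + 1 (b=2); 2→3: 3^3 + 3 + 1 = 31; 31−1 = 30
i=1: 30 = 3^3 + 3 (b=3); 3→4: 4^4 + 4 = 260; 260−1 = 259
i=2: 259 = 4^4 + 3 (b=4); 4→5: 5^5 + 3 = 3128; 3128−1 = 3127
i=3: 3127 = 5^5 + 2 (b=5); 5→6: 6^6 + 2 = 46658; 46658−1 = 46657
i=4: 46657 = 6^6 + 1 (b=6); 6→7: 7^7 + 1 = 823544; 823544−1 = 823543

823544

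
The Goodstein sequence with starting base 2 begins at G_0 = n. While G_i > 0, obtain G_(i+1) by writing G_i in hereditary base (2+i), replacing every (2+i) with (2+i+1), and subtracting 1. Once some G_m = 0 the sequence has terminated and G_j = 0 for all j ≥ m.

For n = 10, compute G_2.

1025

[0] 10 ≡ 2^(2 + 1) + 2 (base 2). Lift 3: 84. −1: 83.
[1] 83 ≡ 3^(3 + 1) + 2 (base 3). Lift 4: 1026. −1: 1025.
[2] 1025 ≡ 4^(4 + 1) + 1 (base 4). Lift 5: 15626. −1: 15625.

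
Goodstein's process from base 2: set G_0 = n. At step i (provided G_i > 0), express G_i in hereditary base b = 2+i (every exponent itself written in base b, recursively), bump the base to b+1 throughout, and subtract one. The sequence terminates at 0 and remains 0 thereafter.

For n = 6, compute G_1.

[0] 6 ≡ 2^2 + 2 (base 2). Lift 3: 30. −1: 29.
[1] 29 ≡ 3^3 + 2 (base 3). Lift 4: 258. −1: 257.

29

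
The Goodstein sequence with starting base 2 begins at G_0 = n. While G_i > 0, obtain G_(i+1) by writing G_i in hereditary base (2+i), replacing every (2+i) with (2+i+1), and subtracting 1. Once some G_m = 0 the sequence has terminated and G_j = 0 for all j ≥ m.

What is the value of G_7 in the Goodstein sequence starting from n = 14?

3487116548

(0) 14|_2 = 2^(2 + 1) + 2^2 + 2 ↦ 3^(3 + 1) + 3^3 + 3|_3 = 111 ⇒ 110
(1) 110|_3 = 3^(3 + 1) + 3^3 + 2 ↦ 4^(4 + 1) + 4^4 + 2|_4 = 1282 ⇒ 1281
(2) 1281|_4 = 4^(4 + 1) + 4^4 + 1 ↦ 5^(5 + 1) + 5^5 + 1|_5 = 18751 ⇒ 18750
(3) 18750|_5 = 5^(5 + 1) + 5^5 ↦ 6^(6 + 1) + 6^6|_6 = 326592 ⇒ 326591
(4) 326591|_6 = 6^(6 + 1) + 5·6^5 + 5·6^4 + 5·6^3 + 5·6^2 + 5·6 + 5 ↦ 7^(7 + 1) + 5·7^5 + 5·7^4 + 5·7^3 + 5·7^2 + 5·7 + 5|_7 = 5862841 ⇒ 5862840
(5) 5862840|_7 = 7^(7 + 1) + 5·7^5 + 5·7^4 + 5·7^3 + 5·7^2 + 5·7 + 4 ↦ 8^(8 + 1) + 5·8^5 + 5·8^4 + 5·8^3 + 5·8^2 + 5·8 + 4|_8 = 134404972 ⇒ 134404971
(6) 134404971|_8 = 8^(8 + 1) + 5·8^5 + 5·8^4 + 5·8^3 + 5·8^2 + 5·8 + 3 ↦ 9^(9 + 1) + 5·9^5 + 5·9^4 + 5·9^3 + 5·9^2 + 5·9 + 3|_9 = 3487116549 ⇒ 3487116548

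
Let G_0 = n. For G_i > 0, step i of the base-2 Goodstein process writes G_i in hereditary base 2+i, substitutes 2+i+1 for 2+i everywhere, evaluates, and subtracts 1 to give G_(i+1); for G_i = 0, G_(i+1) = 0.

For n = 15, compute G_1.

G_0=15  [base 2] 2^(2 + 1) + 2^2 + 2 + 1  →[2↦3]→  3^(3 + 1) + 3^3 + 3 + 1 = 112  −1 ⇒ G_1=111
G_1=111  [base 3] 3^(3 + 1) + 3^3 + 3  →[3↦4]→  4^(4 + 1) + 4^4 + 4 = 1284  −1 ⇒ G_2=1283

111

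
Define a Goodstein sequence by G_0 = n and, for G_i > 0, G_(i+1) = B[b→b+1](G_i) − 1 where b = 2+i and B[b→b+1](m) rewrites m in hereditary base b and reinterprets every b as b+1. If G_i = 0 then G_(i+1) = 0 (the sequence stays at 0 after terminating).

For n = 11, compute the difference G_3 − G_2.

14600

step 0: 11 = 2^(2 + 1) + 2 + 1; sub 3 for 2: 3^(3 + 1) + 3 + 1; = 85; G_1 = 85−1 = 84
step 1: 84 = 3^(3 + 1) + 3; sub 4 for 3: 4^(4 + 1) + 4; = 1028; G_2 = 1028−1 = 1027
step 2: 1027 = 4^(4 + 1) + 3; sub 5 for 4: 5^(5 + 1) + 3; = 15628; G_3 = 15628−1 = 15627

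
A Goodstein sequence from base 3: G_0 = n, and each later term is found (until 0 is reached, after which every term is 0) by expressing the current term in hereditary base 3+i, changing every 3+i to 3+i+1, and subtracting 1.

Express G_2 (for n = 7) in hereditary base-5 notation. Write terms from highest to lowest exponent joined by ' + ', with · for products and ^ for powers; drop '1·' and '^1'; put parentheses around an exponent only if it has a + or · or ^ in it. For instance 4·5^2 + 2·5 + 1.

7 —HB3→ 2·3 + 1 —bump→ 2·4 + 1 = 9 —(−1)→ 8
8 —HB4→ 2·4 —bump→ 2·5 = 10 —(−1)→ 9
9 —HB5→ 5 + 4 —bump→ 6 + 4 = 10 —(−1)→ 9

5 + 4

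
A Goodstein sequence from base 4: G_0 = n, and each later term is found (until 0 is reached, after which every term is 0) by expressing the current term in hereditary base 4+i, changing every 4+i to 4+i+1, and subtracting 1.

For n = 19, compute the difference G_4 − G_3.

G_0 = 19. HB_4(19) = 4^2 + 3. Bump = 28. G_1 = 27.
G_1 = 27. HB_5(27) = 5^2 + 2. Bump = 38. G_2 = 37.
G_2 = 37. HB_6(37) = 6^2 + 1. Bump = 50. G_3 = 49.
G_3 = 49. HB_7(49) = 7^2. Bump = 64. G_4 = 63.

14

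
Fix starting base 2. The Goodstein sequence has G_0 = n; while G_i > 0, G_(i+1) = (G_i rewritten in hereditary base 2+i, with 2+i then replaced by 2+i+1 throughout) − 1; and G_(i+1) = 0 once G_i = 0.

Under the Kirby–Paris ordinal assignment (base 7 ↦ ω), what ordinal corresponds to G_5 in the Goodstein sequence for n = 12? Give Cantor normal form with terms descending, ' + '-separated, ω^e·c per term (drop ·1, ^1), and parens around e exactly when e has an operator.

ω^(ω + 1) + ω^2·2 + ω + 4

G_0=12  [base 2] 2^(2 + 1) + 2^2  →[2↦3]→  3^(3 + 1) + 3^3 = 108  −1 ⇒ G_1=107
G_1=107  [base 3] 3^(3 + 1) + 2·3^2 + 2·3 + 2  →[3↦4]→  4^(4 + 1) + 2·4^2 + 2·4 + 2 = 1066  −1 ⇒ G_2=1065
G_2=1065  [base 4] 4^(4 + 1) + 2·4^2 + 2·4 + 1  →[4↦5]→  5^(5 + 1) + 2·5^2 + 2·5 + 1 = 15686  −1 ⇒ G_3=15685
G_3=15685  [base 5] 5^(5 + 1) + 2·5^2 + 2·5  →[5↦6]→  6^(6 + 1) + 2·6^2 + 2·6 = 280020  −1 ⇒ G_4=280019
G_4=280019  [base 6] 6^(6 + 1) + 2·6^2 + 6 + 5  →[6↦7]→  7^(7 + 1) + 2·7^2 + 7 + 5 = 5764911  −1 ⇒ G_5=5764910
G_5=5764910  [base 7] 7^(7 + 1) + 2·7^2 + 7 + 4  →[7↦8]→  8^(8 + 1) + 2·8^2 + 8 + 4 = 134217868  −1 ⇒ G_6=134217867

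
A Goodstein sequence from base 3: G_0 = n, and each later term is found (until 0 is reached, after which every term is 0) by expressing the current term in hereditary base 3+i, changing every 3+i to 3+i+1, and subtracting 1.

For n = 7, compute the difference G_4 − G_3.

0

7 —HB3→ 2·3 + 1 —bump→ 2·4 + 1 = 9 —(−1)→ 8
8 —HB4→ 2·4 —bump→ 2·5 = 10 —(−1)→ 9
9 —HB5→ 5 + 4 —bump→ 6 + 4 = 10 —(−1)→ 9
9 —HB6→ 6 + 3 —bump→ 7 + 3 = 10 —(−1)→ 9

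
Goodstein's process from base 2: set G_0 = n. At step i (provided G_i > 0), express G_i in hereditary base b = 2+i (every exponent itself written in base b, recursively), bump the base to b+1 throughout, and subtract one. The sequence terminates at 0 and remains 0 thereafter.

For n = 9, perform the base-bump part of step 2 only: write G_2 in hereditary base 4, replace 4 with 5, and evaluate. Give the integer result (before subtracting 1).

9843

i=0: 9 = 2^(2 + 1) + 1 (b=2); 2→3: 3^(3 + 1) + 1 = 82; 82−1 = 81
i=1: 81 = 3^(3 + 1) (b=3); 3→4: 4^(4 + 1) = 1024; 1024−1 = 1023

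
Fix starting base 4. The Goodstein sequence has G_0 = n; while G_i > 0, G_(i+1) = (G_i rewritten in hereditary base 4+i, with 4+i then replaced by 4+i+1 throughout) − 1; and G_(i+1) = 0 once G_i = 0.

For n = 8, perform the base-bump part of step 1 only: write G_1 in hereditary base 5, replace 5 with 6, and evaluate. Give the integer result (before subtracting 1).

(0) 8|_4 = 2·4 ↦ 2·5|_5 = 10 ⇒ 9
(1) 9|_5 = 5 + 4 ↦ 6 + 4|_6 = 10 ⇒ 9

10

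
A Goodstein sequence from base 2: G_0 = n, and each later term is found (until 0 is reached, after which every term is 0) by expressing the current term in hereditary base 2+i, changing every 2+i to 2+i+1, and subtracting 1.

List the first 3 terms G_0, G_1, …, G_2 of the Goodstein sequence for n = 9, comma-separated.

9, 81, 1023

step 0: 9 = 2^(2 + 1) + 1; sub 3 for 2: 3^(3 + 1) + 1; = 82; G_1 = 82−1 = 81
step 1: 81 = 3^(3 + 1); sub 4 for 3: 4^(4 + 1); = 1024; G_2 = 1024−1 = 1023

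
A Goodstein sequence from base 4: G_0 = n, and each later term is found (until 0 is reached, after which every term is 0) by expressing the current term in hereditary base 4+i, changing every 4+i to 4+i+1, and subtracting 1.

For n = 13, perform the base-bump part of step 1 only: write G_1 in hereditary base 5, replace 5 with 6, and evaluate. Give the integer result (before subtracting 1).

G_0=13  [base 4] 3·4 + 1  →[4↦5]→  3·5 + 1 = 16  −1 ⇒ G_1=15
G_1=15  [base 5] 3·5  →[5↦6]→  3·6 = 18  −1 ⇒ G_2=17

18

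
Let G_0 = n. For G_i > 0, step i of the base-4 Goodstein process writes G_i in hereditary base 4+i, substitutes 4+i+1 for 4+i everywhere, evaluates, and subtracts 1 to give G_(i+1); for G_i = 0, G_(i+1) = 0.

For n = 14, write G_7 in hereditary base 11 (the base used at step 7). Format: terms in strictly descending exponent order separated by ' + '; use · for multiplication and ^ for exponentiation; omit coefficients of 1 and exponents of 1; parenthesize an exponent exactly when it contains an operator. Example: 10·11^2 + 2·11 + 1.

G_0 = 14. HB_4(14) = 3·4 + 2. Bump = 17. G_1 = 16.
G_1 = 16. HB_5(16) = 3·5 + 1. Bump = 19. G_2 = 18.
G_2 = 18. HB_6(18) = 3·6. Bump = 21. G_3 = 20.
G_3 = 20. HB_7(20) = 2·7 + 6. Bump = 22. G_4 = 21.
G_4 = 21. HB_8(21) = 2·8 + 5. Bump = 23. G_5 = 22.
G_5 = 22. HB_9(22) = 2·9 + 4. Bump = 24. G_6 = 23.
G_6 = 23. HB_10(23) = 2·10 + 3. Bump = 25. G_7 = 24.

2·11 + 2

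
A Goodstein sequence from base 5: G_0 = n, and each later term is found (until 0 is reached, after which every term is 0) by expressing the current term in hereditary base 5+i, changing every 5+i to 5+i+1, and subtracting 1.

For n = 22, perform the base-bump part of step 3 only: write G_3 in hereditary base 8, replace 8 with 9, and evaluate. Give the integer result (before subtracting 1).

G_0=22  [base 5] 4·5 + 2  →[5↦6]→  4·6 + 2 = 26  −1 ⇒ G_1=25
G_1=25  [base 6] 4·6 + 1  →[6↦7]→  4·7 + 1 = 29  −1 ⇒ G_2=28
G_2=28  [base 7] 4·7  →[7↦8]→  4·8 = 32  −1 ⇒ G_3=31
G_3=31  [base 8] 3·8 + 7  →[8↦9]→  3·9 + 7 = 34  −1 ⇒ G_4=33

34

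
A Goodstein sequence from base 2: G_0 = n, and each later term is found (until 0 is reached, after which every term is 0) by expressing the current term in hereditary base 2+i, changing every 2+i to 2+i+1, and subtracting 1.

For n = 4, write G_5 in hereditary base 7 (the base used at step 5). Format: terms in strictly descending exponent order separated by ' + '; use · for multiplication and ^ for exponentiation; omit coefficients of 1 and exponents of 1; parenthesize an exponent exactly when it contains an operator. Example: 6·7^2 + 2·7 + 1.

G_0 = 4. HB_2(4) = 2^2. Bump = 27. G_1 = 26.
G_1 = 26. HB_3(26) = 2·3^2 + 2·3 + 2. Bump = 42. G_2 = 41.
G_2 = 41. HB_4(41) = 2·4^2 + 2·4 + 1. Bump = 61. G_3 = 60.
G_3 = 60. HB_5(60) = 2·5^2 + 2·5. Bump = 84. G_4 = 83.
G_4 = 83. HB_6(83) = 2·6^2 + 6 + 5. Bump = 110. G_5 = 109.

2·7^2 + 7 + 4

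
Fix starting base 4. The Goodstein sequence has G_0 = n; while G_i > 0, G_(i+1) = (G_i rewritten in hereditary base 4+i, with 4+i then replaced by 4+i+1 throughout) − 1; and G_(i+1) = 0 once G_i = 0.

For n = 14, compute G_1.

16

[0] 14 ≡ 3·4 + 2 (base 4). Lift 5: 17. −1: 16.
[1] 16 ≡ 3·5 + 1 (base 5). Lift 6: 19. −1: 18.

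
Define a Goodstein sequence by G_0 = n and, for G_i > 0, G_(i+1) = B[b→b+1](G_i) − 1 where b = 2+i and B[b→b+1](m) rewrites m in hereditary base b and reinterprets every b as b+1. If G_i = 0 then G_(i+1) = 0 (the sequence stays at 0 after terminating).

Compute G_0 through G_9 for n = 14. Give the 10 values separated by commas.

base 2: 14 = 2^(2 + 1) + 2^2 + 2; at 3: 3^(3 + 1) + 3^3 + 3 = 111; next = 110
base 3: 110 = 3^(3 + 1) + 3^3 + 2; at 4: 4^(4 + 1) + 4^4 + 2 = 1282; next = 1281
base 4: 1281 = 4^(4 + 1) + 4^4 + 1; at 5: 5^(5 + 1) + 5^5 + 1 = 18751; next = 18750
base 5: 18750 = 5^(5 + 1) + 5^5; at 6: 6^(6 + 1) + 6^6 = 326592; next = 326591
base 6: 326591 = 6^(6 + 1) + 5·6^5 + 5·6^4 + 5·6^3 + 5·6^2 + 5·6 + 5; at 7: 7^(7 + 1) + 5·7^5 + 5·7^4 + 5·7^3 + 5·7^2 + 5·7 + 5 = 5862841; next = 5862840
base 7: 5862840 = 7^(7 + 1) + 5·7^5 + 5·7^4 + 5·7^3 + 5·7^2 + 5·7 + 4; at 8: 8^(8 + 1) + 5·8^5 + 5·8^4 + 5·8^3 + 5·8^2 + 5·8 + 4 = 134404972; next = 134404971
base 8: 134404971 = 8^(8 + 1) + 5·8^5 + 5·8^4 + 5·8^3 + 5·8^2 + 5·8 + 3; at 9: 9^(9 + 1) + 5·9^5 + 5·9^4 + 5·9^3 + 5·9^2 + 5·9 + 3 = 3487116549; next = 3487116548
base 9: 3487116548 = 9^(9 + 1) + 5·9^5 + 5·9^4 + 5·9^3 + 5·9^2 + 5·9 + 2; at 10: 10^(10 + 1) + 5·10^5 + 5·10^4 + 5·10^3 + 5·10^2 + 5·10 + 2 = 100000555552; next = 100000555551
base 10: 100000555551 = 10^(10 + 1) + 5·10^5 + 5·10^4 + 5·10^3 + 5·10^2 + 5·10 + 1; at 11: 11^(11 + 1) + 5·11^5 + 5·11^4 + 5·11^3 + 5·11^2 + 5·11 + 1 = 3138429262497; next = 3138429262496

14, 110, 1281, 18750, 326591, 5862840, 134404971, 3487116548, 100000555551, 3138429262496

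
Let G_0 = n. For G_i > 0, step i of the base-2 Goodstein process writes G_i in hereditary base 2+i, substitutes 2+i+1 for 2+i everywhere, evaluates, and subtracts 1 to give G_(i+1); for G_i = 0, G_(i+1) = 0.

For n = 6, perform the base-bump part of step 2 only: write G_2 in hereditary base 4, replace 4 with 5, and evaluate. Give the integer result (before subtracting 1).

3126

i=0: 6 = 2^2 + 2 (b=2); 2→3: 3^3 + 3 = 30; 30−1 = 29
i=1: 29 = 3^3 + 2 (b=3); 3→4: 4^4 + 2 = 258; 258−1 = 257
i=2: 257 = 4^4 + 1 (b=4); 4→5: 5^5 + 1 = 3126; 3126−1 = 3125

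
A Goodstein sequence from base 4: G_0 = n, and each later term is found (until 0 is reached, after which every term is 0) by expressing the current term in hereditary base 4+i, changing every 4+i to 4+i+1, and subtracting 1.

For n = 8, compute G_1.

9

8 —HB4→ 2·4 —bump→ 2·5 = 10 —(−1)→ 9
9 —HB5→ 5 + 4 —bump→ 6 + 4 = 10 —(−1)→ 9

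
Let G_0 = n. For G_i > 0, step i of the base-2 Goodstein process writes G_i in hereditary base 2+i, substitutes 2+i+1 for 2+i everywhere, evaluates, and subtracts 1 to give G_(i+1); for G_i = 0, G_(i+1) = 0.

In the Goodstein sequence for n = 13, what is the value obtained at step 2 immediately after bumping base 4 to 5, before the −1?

13 —HB2→ 2^(2 + 1) + 2^2 + 1 —bump→ 3^(3 + 1) + 3^3 + 1 = 109 —(−1)→ 108
108 —HB3→ 3^(3 + 1) + 3^3 —bump→ 4^(4 + 1) + 4^4 = 1280 —(−1)→ 1279
1279 —HB4→ 4^(4 + 1) + 3·4^3 + 3·4^2 + 3·4 + 3 —bump→ 5^(5 + 1) + 3·5^3 + 3·5^2 + 3·5 + 3 = 16093 —(−1)→ 16092

16093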